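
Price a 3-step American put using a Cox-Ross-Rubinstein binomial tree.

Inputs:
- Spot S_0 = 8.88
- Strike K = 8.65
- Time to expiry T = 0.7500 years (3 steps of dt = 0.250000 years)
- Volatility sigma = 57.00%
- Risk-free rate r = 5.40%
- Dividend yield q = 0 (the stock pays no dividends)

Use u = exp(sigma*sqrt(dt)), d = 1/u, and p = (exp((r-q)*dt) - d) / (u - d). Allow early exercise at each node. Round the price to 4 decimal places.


dt = T/N = 0.250000
u = exp(sigma*sqrt(dt)) = 1.329762; d = 1/u = 0.752014
p = (exp((r-q)*dt) - d) / (u - d) = 0.452753
Discount per step: exp(-r*dt) = 0.986591
Stock lattice S(k, i) with i counting down-moves:
  k=0: S(0,0) = 8.8800
  k=1: S(1,0) = 11.8083; S(1,1) = 6.6779
  k=2: S(2,0) = 15.7022; S(2,1) = 8.8800; S(2,2) = 5.0219
  k=3: S(3,0) = 20.8802; S(3,1) = 11.8083; S(3,2) = 6.6779; S(3,3) = 3.7765
Terminal payoffs V(N, i) = max(K - S_T, 0):
  V(3,0) = 0.000000; V(3,1) = 0.000000; V(3,2) = 1.972113; V(3,3) = 4.873485
Backward induction: V(k, i) = exp(-r*dt) * [p * V(k+1, i) + (1-p) * V(k+1, i+1)]; then take max(V_cont, immediate exercise) for American.
  V(2,0) = exp(-r*dt) * [p*0.000000 + (1-p)*0.000000] = 0.000000; exercise = 0.000000; V(2,0) = max -> 0.000000
  V(2,1) = exp(-r*dt) * [p*0.000000 + (1-p)*1.972113] = 1.064761; exercise = 0.000000; V(2,1) = max -> 1.064761
  V(2,2) = exp(-r*dt) * [p*1.972113 + (1-p)*4.873485] = 3.512144; exercise = 3.628134; V(2,2) = max -> 3.628134
  V(1,0) = exp(-r*dt) * [p*0.000000 + (1-p)*1.064761] = 0.574873; exercise = 0.000000; V(1,0) = max -> 0.574873
  V(1,1) = exp(-r*dt) * [p*1.064761 + (1-p)*3.628134] = 2.434470; exercise = 1.972113; V(1,1) = max -> 2.434470
  V(0,0) = exp(-r*dt) * [p*0.574873 + (1-p)*2.434470] = 1.571176; exercise = 0.000000; V(0,0) = max -> 1.571176

Answer: Price = V(0,0) = 1.5712


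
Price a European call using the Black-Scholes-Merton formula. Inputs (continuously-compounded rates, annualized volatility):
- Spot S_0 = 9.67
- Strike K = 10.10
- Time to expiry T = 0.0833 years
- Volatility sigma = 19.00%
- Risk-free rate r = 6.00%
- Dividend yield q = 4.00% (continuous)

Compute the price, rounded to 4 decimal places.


d1 = (ln(S/K) + (r - q + 0.5*sigma^2) * T) / (sigma * sqrt(T)) = -0.73558592
d2 = d1 - sigma * sqrt(T) = -0.79042323
exp(-rT) = 0.99501447; exp(-qT) = 0.99667354
C = S_0 * exp(-qT) * N(d1) - K * exp(-rT) * N(d2)
N(d1) = 0.23099137; N(d2) = 0.21464032
C = 9.6700 * 0.99667354 * 0.23099137 - 10.1000 * 0.99501447 * 0.21464032 = 0.0692

Answer: Price = 0.0692


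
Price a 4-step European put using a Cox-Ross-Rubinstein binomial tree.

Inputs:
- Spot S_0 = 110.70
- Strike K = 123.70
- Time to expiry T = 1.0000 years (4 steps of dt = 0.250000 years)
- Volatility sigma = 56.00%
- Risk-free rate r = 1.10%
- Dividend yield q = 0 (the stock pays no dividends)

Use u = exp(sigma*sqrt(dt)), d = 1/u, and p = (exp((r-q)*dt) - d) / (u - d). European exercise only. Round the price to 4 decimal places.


Answer: Price = V(0,0) = 32.2211

Derivation:
dt = T/N = 0.250000
u = exp(sigma*sqrt(dt)) = 1.323130; d = 1/u = 0.755784
p = (exp((r-q)*dt) - d) / (u - d) = 0.435308
Discount per step: exp(-r*dt) = 0.997254
Stock lattice S(k, i) with i counting down-moves:
  k=0: S(0,0) = 110.7000
  k=1: S(1,0) = 146.4705; S(1,1) = 83.6653
  k=2: S(2,0) = 193.7994; S(2,1) = 110.7000; S(2,2) = 63.2328
  k=3: S(3,0) = 256.4218; S(3,1) = 146.4705; S(3,2) = 83.6653; S(3,3) = 47.7904
  k=4: S(4,0) = 339.2794; S(4,1) = 193.7994; S(4,2) = 110.7000; S(4,3) = 63.2328; S(4,4) = 36.1192
Terminal payoffs V(N, i) = max(K - S_T, 0):
  V(4,0) = 0.000000; V(4,1) = 0.000000; V(4,2) = 13.000000; V(4,3) = 60.467157; V(4,4) = 87.580827
Backward induction: V(k, i) = exp(-r*dt) * [p * V(k+1, i) + (1-p) * V(k+1, i+1)].
  V(3,0) = exp(-r*dt) * [p*0.000000 + (1-p)*0.000000] = 0.000000
  V(3,1) = exp(-r*dt) * [p*0.000000 + (1-p)*13.000000] = 7.320841
  V(3,2) = exp(-r*dt) * [p*13.000000 + (1-p)*60.467157] = 39.695032
  V(3,3) = exp(-r*dt) * [p*60.467157 + (1-p)*87.580827] = 75.569937
  V(2,0) = exp(-r*dt) * [p*0.000000 + (1-p)*7.320841] = 4.122671
  V(2,1) = exp(-r*dt) * [p*7.320841 + (1-p)*39.695032] = 25.531992
  V(2,2) = exp(-r*dt) * [p*39.695032 + (1-p)*75.569937] = 59.788674
  V(1,0) = exp(-r*dt) * [p*4.122671 + (1-p)*25.531992] = 16.167830
  V(1,1) = exp(-r*dt) * [p*25.531992 + (1-p)*59.788674] = 44.753240
  V(0,0) = exp(-r*dt) * [p*16.167830 + (1-p)*44.753240] = 32.221064


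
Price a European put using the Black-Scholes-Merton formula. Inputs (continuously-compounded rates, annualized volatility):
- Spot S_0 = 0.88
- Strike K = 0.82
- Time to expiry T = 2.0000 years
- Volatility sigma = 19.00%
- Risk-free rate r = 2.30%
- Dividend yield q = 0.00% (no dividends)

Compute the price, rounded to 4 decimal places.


Answer: Price = 0.0486

Derivation:
d1 = (ln(S/K) + (r - q + 0.5*sigma^2) * T) / (sigma * sqrt(T)) = 0.56835593
d2 = d1 - sigma * sqrt(T) = 0.29965536
exp(-rT) = 0.95504196; exp(-qT) = 1.00000000
P = K * exp(-rT) * N(-d2) - S_0 * exp(-qT) * N(-d1)
N(-d1) = 0.28489665; N(-d2) = 0.38222003
P = 0.8200 * 0.95504196 * 0.38222003 - 0.8800 * 1.00000000 * 0.28489665 = 0.0486


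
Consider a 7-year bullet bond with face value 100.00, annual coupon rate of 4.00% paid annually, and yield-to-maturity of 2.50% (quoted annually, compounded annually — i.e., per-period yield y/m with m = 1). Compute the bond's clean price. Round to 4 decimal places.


Answer: Price = 109.5241

Derivation:
Coupon per period c = face * coupon_rate / m = 4.000000
Periods per year m = 1; per-period yield y/m = 0.025000
Number of cashflows N = 7
Cashflows (t years, CF_t, discount factor 1/(1+y/m)^(m*t), PV):
  t = 1.0000: CF_t = 4.000000, DF = 0.975610, PV = 3.902439
  t = 2.0000: CF_t = 4.000000, DF = 0.951814, PV = 3.807258
  t = 3.0000: CF_t = 4.000000, DF = 0.928599, PV = 3.714398
  t = 4.0000: CF_t = 4.000000, DF = 0.905951, PV = 3.623803
  t = 5.0000: CF_t = 4.000000, DF = 0.883854, PV = 3.535417
  t = 6.0000: CF_t = 4.000000, DF = 0.862297, PV = 3.449187
  t = 7.0000: CF_t = 104.000000, DF = 0.841265, PV = 87.491584
Price P = sum_t PV_t = 109.524086


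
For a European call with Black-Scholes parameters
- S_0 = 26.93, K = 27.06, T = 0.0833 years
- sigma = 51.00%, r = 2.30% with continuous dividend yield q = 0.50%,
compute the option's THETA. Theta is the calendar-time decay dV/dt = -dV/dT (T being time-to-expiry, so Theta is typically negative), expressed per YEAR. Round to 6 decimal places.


d1 = 0.0510673303; d2 = -0.0961275406
phi(d1) = 0.3984224242; exp(-qT) = 0.9995835867; exp(-rT) = 0.9980859342
Theta = -S*exp(-qT)*phi(d1)*sigma/(2*sqrt(T)) - r*K*exp(-rT)*N(d2) + q*S*exp(-qT)*N(d1)
N(d1) = 0.5203640657; N(d2) = 0.4617096392; sqrt(T) = 0.2886173938
Term 1 = -26.9300 * 0.9995835867 * 0.3984224242 * 0.5100 / (2 * 0.2886173938) = -9.4758226332
Term 2 = -0.0230 * 27.0600 * 0.9980859342 * 0.4617096392 = -0.2868088215
Term 3 = 0.0050 * 26.9300 * 0.9995835867 * 0.5203640657 = 0.0700378446
Theta = -9.4758226332 + (-0.2868088215) + (0.0700378446) = -9.692594

Answer: Theta = -9.692594


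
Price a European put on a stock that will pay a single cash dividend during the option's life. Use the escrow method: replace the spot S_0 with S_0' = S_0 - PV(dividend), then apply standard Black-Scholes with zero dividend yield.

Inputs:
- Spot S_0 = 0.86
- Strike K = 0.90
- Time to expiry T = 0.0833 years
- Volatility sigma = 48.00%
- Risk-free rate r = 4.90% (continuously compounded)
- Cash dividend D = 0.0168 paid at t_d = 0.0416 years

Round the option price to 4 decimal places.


Answer: Price = 0.0792

Derivation:
PV(D) = D * exp(-r * t_d) = 0.0168 * 0.99796368 = 0.01676579
S_0' = S_0 - PV(D) = 0.8600 - 0.01676579 = 0.84323421
d1 = (ln(S_0'/K) + (r + sigma^2/2)*T) / (sigma*sqrt(T)) = -0.37154259
d2 = d1 - sigma*sqrt(T) = -0.51007894
exp(-rT) = 0.99592662
N(-d1) = 0.64488328; N(-d2) = 0.69500192
P = K * exp(-rT) * N(-d2) - S_0' * N(-d1) = 0.9000 * 0.99592662 * 0.69500192 - 0.84323421 * 0.64488328 = 0.0792


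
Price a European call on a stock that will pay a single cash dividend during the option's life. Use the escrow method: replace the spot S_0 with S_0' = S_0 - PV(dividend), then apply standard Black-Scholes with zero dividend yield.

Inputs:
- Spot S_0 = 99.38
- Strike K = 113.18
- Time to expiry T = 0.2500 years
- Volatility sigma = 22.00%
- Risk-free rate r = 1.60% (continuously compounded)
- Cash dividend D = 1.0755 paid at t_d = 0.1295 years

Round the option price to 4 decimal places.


PV(D) = D * exp(-r * t_d) = 1.0755 * 0.99793015 = 1.07327387
S_0' = S_0 - PV(D) = 99.3800 - 1.07327387 = 98.30672613
d1 = (ln(S_0'/K) + (r + sigma^2/2)*T) / (sigma*sqrt(T)) = -1.18942748
d2 = d1 - sigma*sqrt(T) = -1.29942748
exp(-rT) = 0.99600799
N(d1) = 0.11713575; N(d2) = 0.09689863
C = S_0' * N(d1) - K * exp(-rT) * N(d2) = 98.30672613 * 0.11713575 - 113.1800 * 0.99600799 * 0.09689863 = 0.5920

Answer: Price = 0.5920


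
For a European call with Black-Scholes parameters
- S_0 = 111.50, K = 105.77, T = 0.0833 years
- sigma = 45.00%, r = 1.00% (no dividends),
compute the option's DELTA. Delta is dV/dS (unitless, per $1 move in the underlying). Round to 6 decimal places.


d1 = 0.4775625824; d2 = 0.3476847552
phi(d1) = 0.3559476736; exp(-qT) = 1.0000000000; exp(-rT) = 0.9991673468
N(d1) = 0.6835192160
Delta = exp(-qT) * N(d1) = 1.0000000000 * 0.6835192160 = 0.683519

Answer: Delta = 0.683519


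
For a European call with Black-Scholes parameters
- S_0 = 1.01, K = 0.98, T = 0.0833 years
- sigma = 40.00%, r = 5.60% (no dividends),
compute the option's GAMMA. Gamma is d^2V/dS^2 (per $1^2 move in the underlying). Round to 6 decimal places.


d1 = 0.3593151267; d2 = 0.2438681692
phi(d1) = 0.3740027183; exp(-qT) = 1.0000000000; exp(-rT) = 0.9953460633
Gamma = exp(-qT) * phi(d1) / (S * sigma * sqrt(T)) = 1.0000000000 * 0.3740027183 / (1.0100 * 0.4000 * 0.2886173938) = 3.207531

Answer: Gamma = 3.207531


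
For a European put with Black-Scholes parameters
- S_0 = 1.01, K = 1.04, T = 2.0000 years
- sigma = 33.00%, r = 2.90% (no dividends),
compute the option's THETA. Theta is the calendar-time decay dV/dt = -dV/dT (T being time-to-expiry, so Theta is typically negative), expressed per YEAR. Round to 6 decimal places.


d1 = 0.2949055635; d2 = -0.1717849120
phi(d1) = 0.3819661912; exp(-qT) = 1.0000000000; exp(-rT) = 0.9436499474
Theta = -S*exp(-qT)*phi(d1)*sigma/(2*sqrt(T)) + r*K*exp(-rT)*N(-d2) - q*S*exp(-qT)*N(-d1)
N(-d1) = 0.3840330109; N(-d2) = 0.5681966862; sqrt(T) = 1.4142135624
Term 1 = -1.0100 * 1.0000000000 * 0.3819661912 * 0.3300 / (2 * 1.4142135624) = -0.0450106458
Term 2 = 0.0290 * 1.0400 * 0.9436499474 * 0.5681966862 = 0.0161711518
Term 3 = 0 (no dividend yield, q = 0)
Theta = -0.0450106458 + (0.0161711518) + (0.0000000000) = -0.028839

Answer: Theta = -0.028839


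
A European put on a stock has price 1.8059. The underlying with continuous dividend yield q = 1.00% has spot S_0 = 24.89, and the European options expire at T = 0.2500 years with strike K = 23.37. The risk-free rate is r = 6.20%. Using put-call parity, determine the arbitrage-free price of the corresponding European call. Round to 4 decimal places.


Answer: Call price = 3.6232

Derivation:
Put-call parity: C - P = S_0 * exp(-qT) - K * exp(-rT).
S_0 * exp(-qT) = 24.8900 * 0.99750312 = 24.82785272
K * exp(-rT) = 23.3700 * 0.98461951 = 23.01055787
C = P + S*exp(-qT) - K*exp(-rT)
C = 1.8059 + 24.82785272 - 23.01055787 = 3.6232


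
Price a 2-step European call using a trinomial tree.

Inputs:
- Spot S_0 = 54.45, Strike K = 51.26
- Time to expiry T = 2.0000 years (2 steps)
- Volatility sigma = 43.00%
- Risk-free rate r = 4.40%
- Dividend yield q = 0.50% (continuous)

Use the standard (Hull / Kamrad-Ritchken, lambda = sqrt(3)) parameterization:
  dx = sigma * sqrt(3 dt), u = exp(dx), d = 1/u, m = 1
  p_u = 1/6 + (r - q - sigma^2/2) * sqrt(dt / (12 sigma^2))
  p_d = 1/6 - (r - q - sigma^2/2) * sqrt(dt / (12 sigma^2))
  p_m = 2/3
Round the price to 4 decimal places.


dt = T/N = 1.000000; dx = sigma*sqrt(3*dt) = 0.744782
u = exp(dx) = 2.105982; d = 1/u = 0.474838
p_u = 0.130784, p_m = 0.666667, p_d = 0.202550
Discount per step: exp(-r*dt) = 0.956954
Stock lattice S(k, j) with j the centered position index:
  k=0: S(0,+0) = 54.4500
  k=1: S(1,-1) = 25.8549; S(1,+0) = 54.4500; S(1,+1) = 114.6707
  k=2: S(2,-2) = 12.2769; S(2,-1) = 25.8549; S(2,+0) = 54.4500; S(2,+1) = 114.6707; S(2,+2) = 241.4945
Terminal payoffs V(N, j) = max(S_T - K, 0):
  V(2,-2) = 0.000000; V(2,-1) = 0.000000; V(2,+0) = 3.190000; V(2,+1) = 63.410718; V(2,+2) = 190.234463
Backward induction: V(k, j) = exp(-r*dt) * [p_u * V(k+1, j+1) + p_m * V(k+1, j) + p_d * V(k+1, j-1)]
  V(1,-1) = exp(-r*dt) * [p_u*3.190000 + p_m*0.000000 + p_d*0.000000] = 0.399241
  V(1,+0) = exp(-r*dt) * [p_u*63.410718 + p_m*3.190000 + p_d*0.000000] = 9.971224
  V(1,+1) = exp(-r*dt) * [p_u*190.234463 + p_m*63.410718 + p_d*3.190000] = 64.881007
  V(0,+0) = exp(-r*dt) * [p_u*64.881007 + p_m*9.971224 + p_d*0.399241] = 14.558835

Answer: Price = V(0,0) = 14.5588


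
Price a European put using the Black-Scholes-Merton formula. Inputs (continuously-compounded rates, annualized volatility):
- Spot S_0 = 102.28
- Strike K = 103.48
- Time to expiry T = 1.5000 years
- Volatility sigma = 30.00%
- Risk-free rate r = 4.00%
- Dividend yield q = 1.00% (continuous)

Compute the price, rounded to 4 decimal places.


Answer: Price = 12.8527

Derivation:
d1 = (ln(S/K) + (r - q + 0.5*sigma^2) * T) / (sigma * sqrt(T)) = 0.27444027
d2 = d1 - sigma * sqrt(T) = -0.09298319
exp(-rT) = 0.94176453; exp(-qT) = 0.98511194
P = K * exp(-rT) * N(-d2) - S_0 * exp(-qT) * N(-d1)
N(-d1) = 0.39187315; N(-d2) = 0.53704154
P = 103.4800 * 0.94176453 * 0.53704154 - 102.2800 * 0.98511194 * 0.39187315 = 12.8527


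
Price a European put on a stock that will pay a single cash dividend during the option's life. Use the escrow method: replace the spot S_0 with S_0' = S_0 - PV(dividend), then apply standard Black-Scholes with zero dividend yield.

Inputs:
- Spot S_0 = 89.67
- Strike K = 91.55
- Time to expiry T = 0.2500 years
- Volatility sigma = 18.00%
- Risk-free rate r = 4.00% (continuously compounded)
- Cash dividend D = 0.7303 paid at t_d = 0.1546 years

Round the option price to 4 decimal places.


Answer: Price = 4.1409

Derivation:
PV(D) = D * exp(-r * t_d) = 0.7303 * 0.99383508 = 0.72579776
S_0' = S_0 - PV(D) = 89.6700 - 0.72579776 = 88.94420224
d1 = (ln(S_0'/K) + (r + sigma^2/2)*T) / (sigma*sqrt(T)) = -0.16473377
d2 = d1 - sigma*sqrt(T) = -0.25473377
exp(-rT) = 0.99004983
N(-d1) = 0.56542323; N(-d2) = 0.60053563
P = K * exp(-rT) * N(-d2) - S_0' * N(-d1) = 91.5500 * 0.99004983 * 0.60053563 - 88.94420224 * 0.56542323 = 4.1409


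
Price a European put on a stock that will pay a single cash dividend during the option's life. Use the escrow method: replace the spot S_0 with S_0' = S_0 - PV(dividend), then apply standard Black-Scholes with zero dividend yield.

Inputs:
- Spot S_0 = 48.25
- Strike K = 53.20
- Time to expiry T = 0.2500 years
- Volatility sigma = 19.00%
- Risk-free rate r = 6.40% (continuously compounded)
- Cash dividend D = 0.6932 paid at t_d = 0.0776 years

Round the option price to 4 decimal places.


PV(D) = D * exp(-r * t_d) = 0.6932 * 0.99504591 = 0.68976583
S_0' = S_0 - PV(D) = 48.2500 - 0.68976583 = 47.56023417
d1 = (ln(S_0'/K) + (r + sigma^2/2)*T) / (sigma*sqrt(T)) = -0.96367264
d2 = d1 - sigma*sqrt(T) = -1.05867264
exp(-rT) = 0.98412732
N(-d1) = 0.83239496; N(-d2) = 0.85512555
P = K * exp(-rT) * N(-d2) - S_0' * N(-d1) = 53.2000 * 0.98412732 * 0.85512555 - 47.56023417 * 0.83239496 = 5.1817

Answer: Price = 5.1817


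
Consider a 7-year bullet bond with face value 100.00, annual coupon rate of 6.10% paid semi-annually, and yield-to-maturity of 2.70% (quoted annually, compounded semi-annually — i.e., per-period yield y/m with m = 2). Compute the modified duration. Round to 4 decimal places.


Coupon per period c = face * coupon_rate / m = 3.050000
Periods per year m = 2; per-period yield y/m = 0.013500
Number of cashflows N = 14
Cashflows (t years, CF_t, discount factor 1/(1+y/m)^(m*t), PV):
  t = 0.5000: CF_t = 3.050000, DF = 0.986680, PV = 3.009373
  t = 1.0000: CF_t = 3.050000, DF = 0.973537, PV = 2.969288
  t = 1.5000: CF_t = 3.050000, DF = 0.960569, PV = 2.929737
  t = 2.0000: CF_t = 3.050000, DF = 0.947774, PV = 2.890712
  t = 2.5000: CF_t = 3.050000, DF = 0.935150, PV = 2.852207
  t = 3.0000: CF_t = 3.050000, DF = 0.922694, PV = 2.814215
  t = 3.5000: CF_t = 3.050000, DF = 0.910403, PV = 2.776729
  t = 4.0000: CF_t = 3.050000, DF = 0.898276, PV = 2.739743
  t = 4.5000: CF_t = 3.050000, DF = 0.886311, PV = 2.703249
  t = 5.0000: CF_t = 3.050000, DF = 0.874505, PV = 2.667241
  t = 5.5000: CF_t = 3.050000, DF = 0.862857, PV = 2.631713
  t = 6.0000: CF_t = 3.050000, DF = 0.851363, PV = 2.596658
  t = 6.5000: CF_t = 3.050000, DF = 0.840023, PV = 2.562070
  t = 7.0000: CF_t = 103.050000, DF = 0.828834, PV = 85.411324
Price P = sum_t PV_t = 121.554261
First compute Macaulay numerator sum_t t * PV_t:
  t * PV_t at t = 0.5000: 1.504687
  t * PV_t at t = 1.0000: 2.969288
  t * PV_t at t = 1.5000: 4.394605
  t * PV_t at t = 2.0000: 5.781424
  t * PV_t at t = 2.5000: 7.130518
  t * PV_t at t = 3.0000: 8.442646
  t * PV_t at t = 3.5000: 9.718553
  t * PV_t at t = 4.0000: 10.958972
  t * PV_t at t = 4.5000: 12.164621
  t * PV_t at t = 5.0000: 13.336207
  t * PV_t at t = 5.5000: 14.474423
  t * PV_t at t = 6.0000: 15.579950
  t * PV_t at t = 6.5000: 16.653457
  t * PV_t at t = 7.0000: 597.879267
Macaulay duration D = 720.988617 / 121.554261 = 5.931414
Modified duration = D / (1 + y/m) = 5.931414 / (1 + 0.013500) = 5.852406

Answer: Modified duration = 5.8524


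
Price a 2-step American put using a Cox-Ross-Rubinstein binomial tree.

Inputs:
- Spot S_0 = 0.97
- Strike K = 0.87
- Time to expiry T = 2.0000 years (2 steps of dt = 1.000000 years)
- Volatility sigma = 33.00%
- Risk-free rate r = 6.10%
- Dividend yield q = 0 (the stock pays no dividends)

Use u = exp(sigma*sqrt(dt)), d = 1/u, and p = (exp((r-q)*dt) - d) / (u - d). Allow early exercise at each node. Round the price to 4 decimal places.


dt = T/N = 1.000000
u = exp(sigma*sqrt(dt)) = 1.390968; d = 1/u = 0.718924
p = (exp((r-q)*dt) - d) / (u - d) = 0.511834
Discount per step: exp(-r*dt) = 0.940823
Stock lattice S(k, i) with i counting down-moves:
  k=0: S(0,0) = 0.9700
  k=1: S(1,0) = 1.3492; S(1,1) = 0.6974
  k=2: S(2,0) = 1.8767; S(2,1) = 0.9700; S(2,2) = 0.5013
Terminal payoffs V(N, i) = max(K - S_T, 0):
  V(2,0) = 0.000000; V(2,1) = 0.000000; V(2,2) = 0.368654
Backward induction: V(k, i) = exp(-r*dt) * [p * V(k+1, i) + (1-p) * V(k+1, i+1)]; then take max(V_cont, immediate exercise) for American.
  V(1,0) = exp(-r*dt) * [p*0.000000 + (1-p)*0.000000] = 0.000000; exercise = 0.000000; V(1,0) = max -> 0.000000
  V(1,1) = exp(-r*dt) * [p*0.000000 + (1-p)*0.368654] = 0.169315; exercise = 0.172644; V(1,1) = max -> 0.172644
  V(0,0) = exp(-r*dt) * [p*0.000000 + (1-p)*0.172644] = 0.079292; exercise = 0.000000; V(0,0) = max -> 0.079292

Answer: Price = V(0,0) = 0.0793


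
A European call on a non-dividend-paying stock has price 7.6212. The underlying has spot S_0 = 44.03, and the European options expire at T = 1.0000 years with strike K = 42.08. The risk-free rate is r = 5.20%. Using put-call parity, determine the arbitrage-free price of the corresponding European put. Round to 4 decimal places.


Answer: Put price = 3.5390

Derivation:
Put-call parity: C - P = S_0 * exp(-qT) - K * exp(-rT).
S_0 * exp(-qT) = 44.0300 * 1.00000000 = 44.03000000
K * exp(-rT) = 42.0800 * 0.94932887 = 39.94775872
P = C - S*exp(-qT) + K*exp(-rT)
P = 7.6212 - 44.03000000 + 39.94775872 = 3.5390


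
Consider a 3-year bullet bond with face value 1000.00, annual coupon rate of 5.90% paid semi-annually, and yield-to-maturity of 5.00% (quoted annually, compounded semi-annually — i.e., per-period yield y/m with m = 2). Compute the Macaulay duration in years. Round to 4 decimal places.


Answer: Macaulay duration = 2.7961 years

Derivation:
Coupon per period c = face * coupon_rate / m = 29.500000
Periods per year m = 2; per-period yield y/m = 0.025000
Number of cashflows N = 6
Cashflows (t years, CF_t, discount factor 1/(1+y/m)^(m*t), PV):
  t = 0.5000: CF_t = 29.500000, DF = 0.975610, PV = 28.780488
  t = 1.0000: CF_t = 29.500000, DF = 0.951814, PV = 28.078525
  t = 1.5000: CF_t = 29.500000, DF = 0.928599, PV = 27.393683
  t = 2.0000: CF_t = 29.500000, DF = 0.905951, PV = 26.725544
  t = 2.5000: CF_t = 29.500000, DF = 0.883854, PV = 26.073701
  t = 3.0000: CF_t = 1029.500000, DF = 0.862297, PV = 887.734624
Price P = sum_t PV_t = 1024.786564
Macaulay numerator sum_t t * PV_t:
  t * PV_t at t = 0.5000: 14.390244
  t * PV_t at t = 1.0000: 28.078525
  t * PV_t at t = 1.5000: 41.090524
  t * PV_t at t = 2.0000: 53.451088
  t * PV_t at t = 2.5000: 65.184254
  t * PV_t at t = 3.0000: 2663.203871
Macaulay duration D = (sum_t t * PV_t) / P = 2865.398505 / 1024.786564 = 2.796093


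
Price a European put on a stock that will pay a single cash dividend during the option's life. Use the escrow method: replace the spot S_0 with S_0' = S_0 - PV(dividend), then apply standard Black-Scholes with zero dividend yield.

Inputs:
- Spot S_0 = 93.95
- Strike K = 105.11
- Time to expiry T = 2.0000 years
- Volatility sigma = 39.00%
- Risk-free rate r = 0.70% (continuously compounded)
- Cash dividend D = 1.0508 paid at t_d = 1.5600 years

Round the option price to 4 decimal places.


PV(D) = D * exp(-r * t_d) = 1.0508 * 0.98913941 = 1.03938769
S_0' = S_0 - PV(D) = 93.9500 - 1.03938769 = 92.91061231
d1 = (ln(S_0'/K) + (r + sigma^2/2)*T) / (sigma*sqrt(T)) = 0.07747434
d2 = d1 - sigma*sqrt(T) = -0.47406895
exp(-rT) = 0.98609754
N(-d1) = 0.46912310; N(-d2) = 0.68227463
P = K * exp(-rT) * N(-d2) - S_0' * N(-d1) = 105.1100 * 0.98609754 * 0.68227463 - 92.91061231 * 0.46912310 = 27.1304

Answer: Price = 27.1304


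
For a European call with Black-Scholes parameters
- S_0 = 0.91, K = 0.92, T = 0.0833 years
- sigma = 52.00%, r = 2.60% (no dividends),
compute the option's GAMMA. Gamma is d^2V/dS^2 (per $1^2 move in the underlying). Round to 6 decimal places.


d1 = 0.0166502670; d2 = -0.1334307778
phi(d1) = 0.3988869846; exp(-qT) = 1.0000000000; exp(-rT) = 0.9978365437
Gamma = exp(-qT) * phi(d1) / (S * sigma * sqrt(T)) = 1.0000000000 * 0.3988869846 / (0.9100 * 0.5200 * 0.2886173938) = 2.920671

Answer: Gamma = 2.920671


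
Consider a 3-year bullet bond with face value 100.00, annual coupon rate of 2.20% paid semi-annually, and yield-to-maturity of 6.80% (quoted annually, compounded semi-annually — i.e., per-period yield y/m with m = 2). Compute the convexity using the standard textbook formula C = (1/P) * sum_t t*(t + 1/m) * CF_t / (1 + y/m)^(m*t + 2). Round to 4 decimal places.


Answer: Convexity = 9.4428

Derivation:
Coupon per period c = face * coupon_rate / m = 1.100000
Periods per year m = 2; per-period yield y/m = 0.034000
Number of cashflows N = 6
Cashflows (t years, CF_t, discount factor 1/(1+y/m)^(m*t), PV):
  t = 0.5000: CF_t = 1.100000, DF = 0.967118, PV = 1.063830
  t = 1.0000: CF_t = 1.100000, DF = 0.935317, PV = 1.028849
  t = 1.5000: CF_t = 1.100000, DF = 0.904562, PV = 0.995018
  t = 2.0000: CF_t = 1.100000, DF = 0.874818, PV = 0.962300
  t = 2.5000: CF_t = 1.100000, DF = 0.846052, PV = 0.930658
  t = 3.0000: CF_t = 101.100000, DF = 0.818233, PV = 82.723314
Price P = sum_t PV_t = 87.703969
Convexity numerator sum_t t*(t + 1/m) * CF_t / (1+y/m)^(m*t + 2):
  t = 0.5000: term = 0.497509
  t = 1.0000: term = 1.443450
  t = 1.5000: term = 2.791973
  t = 2.0000: term = 4.500279
  t = 2.5000: term = 6.528451
  t = 3.0000: term = 812.411654
Convexity = (1/P) * sum = 828.173317 / 87.703969 = 9.442826


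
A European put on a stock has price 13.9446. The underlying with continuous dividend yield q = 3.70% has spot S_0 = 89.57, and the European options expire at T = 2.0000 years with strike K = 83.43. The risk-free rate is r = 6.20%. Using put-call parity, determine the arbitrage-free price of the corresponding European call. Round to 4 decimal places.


Answer: Call price = 23.4253

Derivation:
Put-call parity: C - P = S_0 * exp(-qT) - K * exp(-rT).
S_0 * exp(-qT) = 89.5700 * 0.92867169 = 83.18112362
K * exp(-rT) = 83.4300 * 0.88337984 = 73.70038012
C = P + S*exp(-qT) - K*exp(-rT)
C = 13.9446 + 83.18112362 - 73.70038012 = 23.4253


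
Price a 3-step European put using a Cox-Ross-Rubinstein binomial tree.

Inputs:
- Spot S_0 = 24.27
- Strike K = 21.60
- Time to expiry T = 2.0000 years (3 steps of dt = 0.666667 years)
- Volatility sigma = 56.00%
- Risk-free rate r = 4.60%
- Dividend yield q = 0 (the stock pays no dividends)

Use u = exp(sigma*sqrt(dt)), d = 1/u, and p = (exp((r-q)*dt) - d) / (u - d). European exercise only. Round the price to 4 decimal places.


Answer: Price = V(0,0) = 5.1504

Derivation:
dt = T/N = 0.666667
u = exp(sigma*sqrt(dt)) = 1.579705; d = 1/u = 0.633030
p = (exp((r-q)*dt) - d) / (u - d) = 0.420537
Discount per step: exp(-r*dt) = 0.969799
Stock lattice S(k, i) with i counting down-moves:
  k=0: S(0,0) = 24.2700
  k=1: S(1,0) = 38.3394; S(1,1) = 15.3636
  k=2: S(2,0) = 60.5650; S(2,1) = 24.2700; S(2,2) = 9.7256
  k=3: S(3,0) = 95.6748; S(3,1) = 38.3394; S(3,2) = 15.3636; S(3,3) = 6.1566
Terminal payoffs V(N, i) = max(K - S_T, 0):
  V(3,0) = 0.000000; V(3,1) = 0.000000; V(3,2) = 6.236371; V(3,3) = 15.443387
Backward induction: V(k, i) = exp(-r*dt) * [p * V(k+1, i) + (1-p) * V(k+1, i+1)].
  V(2,0) = exp(-r*dt) * [p*0.000000 + (1-p)*0.000000] = 0.000000
  V(2,1) = exp(-r*dt) * [p*0.000000 + (1-p)*6.236371] = 3.504606
  V(2,2) = exp(-r*dt) * [p*6.236371 + (1-p)*15.443387] = 11.222022
  V(1,0) = exp(-r*dt) * [p*0.000000 + (1-p)*3.504606] = 1.969457
  V(1,1) = exp(-r*dt) * [p*3.504606 + (1-p)*11.222022] = 7.735660
  V(0,0) = exp(-r*dt) * [p*1.969457 + (1-p)*7.735660] = 5.150366


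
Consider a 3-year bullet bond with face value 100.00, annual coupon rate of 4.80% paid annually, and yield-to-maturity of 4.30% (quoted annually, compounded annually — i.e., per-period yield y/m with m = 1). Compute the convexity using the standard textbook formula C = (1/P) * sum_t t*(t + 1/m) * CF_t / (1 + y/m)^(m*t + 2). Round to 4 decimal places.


Coupon per period c = face * coupon_rate / m = 4.800000
Periods per year m = 1; per-period yield y/m = 0.043000
Number of cashflows N = 3
Cashflows (t years, CF_t, discount factor 1/(1+y/m)^(m*t), PV):
  t = 1.0000: CF_t = 4.800000, DF = 0.958773, PV = 4.602109
  t = 2.0000: CF_t = 4.800000, DF = 0.919245, PV = 4.412377
  t = 3.0000: CF_t = 104.800000, DF = 0.881347, PV = 92.365196
Price P = sum_t PV_t = 101.379683
Convexity numerator sum_t t*(t + 1/m) * CF_t / (1+y/m)^(m*t + 2):
  t = 1.0000: term = 8.460934
  t = 2.0000: term = 24.336339
  t = 3.0000: term = 1018.875189
Convexity = (1/P) * sum = 1051.672462 / 101.379683 = 10.373602

Answer: Convexity = 10.3736


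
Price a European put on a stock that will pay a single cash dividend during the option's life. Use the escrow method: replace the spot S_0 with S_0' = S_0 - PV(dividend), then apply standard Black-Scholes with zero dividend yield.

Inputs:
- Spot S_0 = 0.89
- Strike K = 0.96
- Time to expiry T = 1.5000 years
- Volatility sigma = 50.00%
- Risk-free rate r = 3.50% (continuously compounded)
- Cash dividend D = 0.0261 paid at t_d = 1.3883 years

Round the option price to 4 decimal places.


PV(D) = D * exp(-r * t_d) = 0.0261 * 0.95257113 = 0.02486211
S_0' = S_0 - PV(D) = 0.8900 - 0.02486211 = 0.86513789
d1 = (ln(S_0'/K) + (r + sigma^2/2)*T) / (sigma*sqrt(T)) = 0.22201460
d2 = d1 - sigma*sqrt(T) = -0.39035783
exp(-rT) = 0.94885432
N(-d1) = 0.41215126; N(-d2) = 0.65186402
P = K * exp(-rT) * N(-d2) - S_0' * N(-d1) = 0.9600 * 0.94885432 * 0.65186402 - 0.86513789 * 0.41215126 = 0.2372

Answer: Price = 0.2372


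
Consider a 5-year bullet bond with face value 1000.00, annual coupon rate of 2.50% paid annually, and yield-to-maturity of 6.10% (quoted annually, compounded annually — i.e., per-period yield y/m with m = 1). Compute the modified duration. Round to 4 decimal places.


Answer: Modified duration = 4.4655

Derivation:
Coupon per period c = face * coupon_rate / m = 25.000000
Periods per year m = 1; per-period yield y/m = 0.061000
Number of cashflows N = 5
Cashflows (t years, CF_t, discount factor 1/(1+y/m)^(m*t), PV):
  t = 1.0000: CF_t = 25.000000, DF = 0.942507, PV = 23.562677
  t = 2.0000: CF_t = 25.000000, DF = 0.888320, PV = 22.207989
  t = 3.0000: CF_t = 25.000000, DF = 0.837247, PV = 20.931187
  t = 4.0000: CF_t = 25.000000, DF = 0.789112, PV = 19.727792
  t = 5.0000: CF_t = 1025.000000, DF = 0.743743, PV = 762.336907
Price P = sum_t PV_t = 848.766552
First compute Macaulay numerator sum_t t * PV_t:
  t * PV_t at t = 1.0000: 23.562677
  t * PV_t at t = 2.0000: 44.415979
  t * PV_t at t = 3.0000: 62.793561
  t * PV_t at t = 4.0000: 78.911167
  t * PV_t at t = 5.0000: 3811.684536
Macaulay duration D = 4021.367919 / 848.766552 = 4.737896
Modified duration = D / (1 + y/m) = 4.737896 / (1 + 0.061000) = 4.465501


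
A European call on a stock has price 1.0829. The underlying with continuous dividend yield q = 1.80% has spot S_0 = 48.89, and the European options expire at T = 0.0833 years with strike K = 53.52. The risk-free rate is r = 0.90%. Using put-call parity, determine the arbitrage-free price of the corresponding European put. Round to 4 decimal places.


Put-call parity: C - P = S_0 * exp(-qT) - K * exp(-rT).
S_0 * exp(-qT) = 48.8900 * 0.99850172 = 48.81674926
K * exp(-rT) = 53.5200 * 0.99925058 = 53.47989109
P = C - S*exp(-qT) + K*exp(-rT)
P = 1.0829 - 48.81674926 + 53.47989109 = 5.7460

Answer: Put price = 5.7460


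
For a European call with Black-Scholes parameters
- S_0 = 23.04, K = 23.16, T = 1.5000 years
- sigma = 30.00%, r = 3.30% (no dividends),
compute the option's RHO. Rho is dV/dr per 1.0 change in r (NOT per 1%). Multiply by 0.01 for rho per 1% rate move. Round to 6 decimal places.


d1 = 0.3042951658; d2 = -0.0631282956
phi(d1) = 0.3808931813; exp(-qT) = 1.0000000000; exp(-rT) = 0.9517051581
N(d2) = 0.4748321713
Rho = K*T*exp(-rT)*N(d2) = 23.1600 * 1.5000 * 0.9517051581 * 0.4748321713 = 15.699014

Answer: Rho = 15.699014


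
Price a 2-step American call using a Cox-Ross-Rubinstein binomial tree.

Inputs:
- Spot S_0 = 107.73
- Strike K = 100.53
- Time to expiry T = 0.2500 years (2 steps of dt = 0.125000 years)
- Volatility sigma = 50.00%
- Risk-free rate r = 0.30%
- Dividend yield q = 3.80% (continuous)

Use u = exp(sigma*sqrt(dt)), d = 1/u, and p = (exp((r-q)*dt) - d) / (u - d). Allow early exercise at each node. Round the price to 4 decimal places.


Answer: Price = V(0,0) = 14.2068

Derivation:
dt = T/N = 0.125000
u = exp(sigma*sqrt(dt)) = 1.193365; d = 1/u = 0.837967
p = (exp((r-q)*dt) - d) / (u - d) = 0.443637
Discount per step: exp(-r*dt) = 0.999625
Stock lattice S(k, i) with i counting down-moves:
  k=0: S(0,0) = 107.7300
  k=1: S(1,0) = 128.5612; S(1,1) = 90.2742
  k=2: S(2,0) = 153.4203; S(2,1) = 107.7300; S(2,2) = 75.6468
Terminal payoffs V(N, i) = max(S_T - K, 0):
  V(2,0) = 52.890342; V(2,1) = 7.200000; V(2,2) = 0.000000
Backward induction: V(k, i) = exp(-r*dt) * [p * V(k+1, i) + (1-p) * V(k+1, i+1)]; then take max(V_cont, immediate exercise) for American.
  V(1,0) = exp(-r*dt) * [p*52.890342 + (1-p)*7.200000] = 27.459640; exercise = 28.031166; V(1,0) = max -> 28.031166
  V(1,1) = exp(-r*dt) * [p*7.200000 + (1-p)*0.000000] = 3.192991; exercise = 0.000000; V(1,1) = max -> 3.192991
  V(0,0) = exp(-r*dt) * [p*28.031166 + (1-p)*3.192991] = 14.206803; exercise = 7.200000; V(0,0) = max -> 14.206803


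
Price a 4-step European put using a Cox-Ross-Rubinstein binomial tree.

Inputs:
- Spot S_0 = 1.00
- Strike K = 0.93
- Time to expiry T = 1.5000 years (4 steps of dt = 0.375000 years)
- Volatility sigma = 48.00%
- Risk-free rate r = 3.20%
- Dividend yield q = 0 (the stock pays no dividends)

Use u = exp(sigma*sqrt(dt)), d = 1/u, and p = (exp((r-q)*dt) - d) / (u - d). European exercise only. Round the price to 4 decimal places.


Answer: Price = V(0,0) = 0.1631

Derivation:
dt = T/N = 0.375000
u = exp(sigma*sqrt(dt)) = 1.341702; d = 1/u = 0.745322
p = (exp((r-q)*dt) - d) / (u - d) = 0.447282
Discount per step: exp(-r*dt) = 0.988072
Stock lattice S(k, i) with i counting down-moves:
  k=0: S(0,0) = 1.0000
  k=1: S(1,0) = 1.3417; S(1,1) = 0.7453
  k=2: S(2,0) = 1.8002; S(2,1) = 1.0000; S(2,2) = 0.5555
  k=3: S(3,0) = 2.4153; S(3,1) = 1.3417; S(3,2) = 0.7453; S(3,3) = 0.4140
  k=4: S(4,0) = 3.2406; S(4,1) = 1.8002; S(4,2) = 1.0000; S(4,3) = 0.5555; S(4,4) = 0.3086
Terminal payoffs V(N, i) = max(K - S_T, 0):
  V(4,0) = 0.000000; V(4,1) = 0.000000; V(4,2) = 0.000000; V(4,3) = 0.374495; V(4,4) = 0.621414
Backward induction: V(k, i) = exp(-r*dt) * [p * V(k+1, i) + (1-p) * V(k+1, i+1)].
  V(3,0) = exp(-r*dt) * [p*0.000000 + (1-p)*0.000000] = 0.000000
  V(3,1) = exp(-r*dt) * [p*0.000000 + (1-p)*0.000000] = 0.000000
  V(3,2) = exp(-r*dt) * [p*0.000000 + (1-p)*0.374495] = 0.204521
  V(3,3) = exp(-r*dt) * [p*0.374495 + (1-p)*0.621414] = 0.504876
  V(2,0) = exp(-r*dt) * [p*0.000000 + (1-p)*0.000000] = 0.000000
  V(2,1) = exp(-r*dt) * [p*0.000000 + (1-p)*0.204521] = 0.111694
  V(2,2) = exp(-r*dt) * [p*0.204521 + (1-p)*0.504876] = 0.366113
  V(1,0) = exp(-r*dt) * [p*0.000000 + (1-p)*0.111694] = 0.060999
  V(1,1) = exp(-r*dt) * [p*0.111694 + (1-p)*0.366113] = 0.249306
  V(0,0) = exp(-r*dt) * [p*0.060999 + (1-p)*0.249306] = 0.163110


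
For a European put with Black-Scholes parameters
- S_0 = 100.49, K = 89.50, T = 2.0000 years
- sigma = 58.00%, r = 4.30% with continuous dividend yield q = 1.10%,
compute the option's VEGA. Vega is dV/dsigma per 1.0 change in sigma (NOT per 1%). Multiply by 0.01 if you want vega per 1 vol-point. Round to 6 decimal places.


Answer: Vega = 45.497312

Derivation:
d1 = 0.6293489242; d2 = -0.1908949420
phi(d1) = 0.3272671178; exp(-qT) = 0.9782402351; exp(-rT) = 0.9175942312
Vega = S * exp(-qT) * phi(d1) * sqrt(T) = 100.4900 * 0.9782402351 * 0.3272671178 * 1.4142135624 = 45.497312


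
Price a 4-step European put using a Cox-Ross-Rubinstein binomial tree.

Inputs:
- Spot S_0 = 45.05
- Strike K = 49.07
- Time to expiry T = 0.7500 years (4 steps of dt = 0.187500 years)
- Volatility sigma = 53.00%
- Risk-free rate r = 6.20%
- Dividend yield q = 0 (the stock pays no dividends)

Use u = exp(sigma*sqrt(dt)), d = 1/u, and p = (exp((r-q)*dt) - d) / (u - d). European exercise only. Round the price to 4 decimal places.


Answer: Price = V(0,0) = 9.3422

Derivation:
dt = T/N = 0.187500
u = exp(sigma*sqrt(dt)) = 1.257967; d = 1/u = 0.794934
p = (exp((r-q)*dt) - d) / (u - d) = 0.468129
Discount per step: exp(-r*dt) = 0.988442
Stock lattice S(k, i) with i counting down-moves:
  k=0: S(0,0) = 45.0500
  k=1: S(1,0) = 56.6714; S(1,1) = 35.8118
  k=2: S(2,0) = 71.2907; S(2,1) = 45.0500; S(2,2) = 28.4680
  k=3: S(3,0) = 89.6814; S(3,1) = 56.6714; S(3,2) = 35.8118; S(3,3) = 22.6301
  k=4: S(4,0) = 112.8162; S(4,1) = 71.2907; S(4,2) = 45.0500; S(4,3) = 28.4680; S(4,4) = 17.9895
Terminal payoffs V(N, i) = max(K - S_T, 0):
  V(4,0) = 0.000000; V(4,1) = 0.000000; V(4,2) = 4.020000; V(4,3) = 20.602032; V(4,4) = 31.080540
Backward induction: V(k, i) = exp(-r*dt) * [p * V(k+1, i) + (1-p) * V(k+1, i+1)].
  V(3,0) = exp(-r*dt) * [p*0.000000 + (1-p)*0.000000] = 0.000000
  V(3,1) = exp(-r*dt) * [p*0.000000 + (1-p)*4.020000] = 2.113410
  V(3,2) = exp(-r*dt) * [p*4.020000 + (1-p)*20.602032] = 12.691107
  V(3,3) = exp(-r*dt) * [p*20.602032 + (1-p)*31.080540] = 25.872721
  V(2,0) = exp(-r*dt) * [p*0.000000 + (1-p)*2.113410] = 1.111070
  V(2,1) = exp(-r*dt) * [p*2.113410 + (1-p)*12.691107] = 7.649931
  V(2,2) = exp(-r*dt) * [p*12.691107 + (1-p)*25.872721] = 19.474315
  V(1,0) = exp(-r*dt) * [p*1.111070 + (1-p)*7.649931] = 4.535863
  V(1,1) = exp(-r*dt) * [p*7.649931 + (1-p)*19.474315] = 13.777875
  V(0,0) = exp(-r*dt) * [p*4.535863 + (1-p)*13.777875] = 9.342185


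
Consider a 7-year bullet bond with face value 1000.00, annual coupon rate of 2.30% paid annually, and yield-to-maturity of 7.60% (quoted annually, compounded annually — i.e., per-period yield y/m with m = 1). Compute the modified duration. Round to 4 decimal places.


Answer: Modified duration = 5.9899

Derivation:
Coupon per period c = face * coupon_rate / m = 23.000000
Periods per year m = 1; per-period yield y/m = 0.076000
Number of cashflows N = 7
Cashflows (t years, CF_t, discount factor 1/(1+y/m)^(m*t), PV):
  t = 1.0000: CF_t = 23.000000, DF = 0.929368, PV = 21.375465
  t = 2.0000: CF_t = 23.000000, DF = 0.863725, PV = 19.865673
  t = 3.0000: CF_t = 23.000000, DF = 0.802718, PV = 18.462522
  t = 4.0000: CF_t = 23.000000, DF = 0.746021, PV = 17.158478
  t = 5.0000: CF_t = 23.000000, DF = 0.693328, PV = 15.946540
  t = 6.0000: CF_t = 23.000000, DF = 0.644357, PV = 14.820205
  t = 7.0000: CF_t = 1023.000000, DF = 0.598845, PV = 612.617974
Price P = sum_t PV_t = 720.246856
First compute Macaulay numerator sum_t t * PV_t:
  t * PV_t at t = 1.0000: 21.375465
  t * PV_t at t = 2.0000: 39.731347
  t * PV_t at t = 3.0000: 55.387566
  t * PV_t at t = 4.0000: 68.633910
  t * PV_t at t = 5.0000: 79.732702
  t * PV_t at t = 6.0000: 88.921229
  t * PV_t at t = 7.0000: 4288.325815
Macaulay duration D = 4642.108034 / 720.246856 = 6.445163
Modified duration = D / (1 + y/m) = 6.445163 / (1 + 0.076000) = 5.989928


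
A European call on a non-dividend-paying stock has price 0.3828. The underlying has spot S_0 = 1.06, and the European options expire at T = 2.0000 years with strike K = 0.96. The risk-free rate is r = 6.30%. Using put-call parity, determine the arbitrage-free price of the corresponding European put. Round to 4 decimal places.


Answer: Put price = 0.1692

Derivation:
Put-call parity: C - P = S_0 * exp(-qT) - K * exp(-rT).
S_0 * exp(-qT) = 1.0600 * 1.00000000 = 1.06000000
K * exp(-rT) = 0.9600 * 0.88161485 = 0.84635025
P = C - S*exp(-qT) + K*exp(-rT)
P = 0.3828 - 1.06000000 + 0.84635025 = 0.1692


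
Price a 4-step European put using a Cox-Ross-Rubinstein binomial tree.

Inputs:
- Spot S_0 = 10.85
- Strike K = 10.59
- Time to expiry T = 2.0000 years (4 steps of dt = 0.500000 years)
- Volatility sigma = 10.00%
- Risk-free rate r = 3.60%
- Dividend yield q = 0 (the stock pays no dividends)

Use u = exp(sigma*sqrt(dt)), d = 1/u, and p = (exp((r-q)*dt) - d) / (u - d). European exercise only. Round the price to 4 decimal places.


dt = T/N = 0.500000
u = exp(sigma*sqrt(dt)) = 1.073271; d = 1/u = 0.931731
p = (exp((r-q)*dt) - d) / (u - d) = 0.610654
Discount per step: exp(-r*dt) = 0.982161
Stock lattice S(k, i) with i counting down-moves:
  k=0: S(0,0) = 10.8500
  k=1: S(1,0) = 11.6450; S(1,1) = 10.1093
  k=2: S(2,0) = 12.4982; S(2,1) = 10.8500; S(2,2) = 9.4191
  k=3: S(3,0) = 13.4140; S(3,1) = 11.6450; S(3,2) = 10.1093; S(3,3) = 8.7761
  k=4: S(4,0) = 14.3968; S(4,1) = 12.4982; S(4,2) = 10.8500; S(4,3) = 9.4191; S(4,4) = 8.1770
Terminal payoffs V(N, i) = max(K - S_T, 0):
  V(4,0) = 0.000000; V(4,1) = 0.000000; V(4,2) = 0.000000; V(4,3) = 1.170861; V(4,4) = 2.413024
Backward induction: V(k, i) = exp(-r*dt) * [p * V(k+1, i) + (1-p) * V(k+1, i+1)].
  V(3,0) = exp(-r*dt) * [p*0.000000 + (1-p)*0.000000] = 0.000000
  V(3,1) = exp(-r*dt) * [p*0.000000 + (1-p)*0.000000] = 0.000000
  V(3,2) = exp(-r*dt) * [p*0.000000 + (1-p)*1.170861] = 0.447737
  V(3,3) = exp(-r*dt) * [p*1.170861 + (1-p)*2.413024] = 1.624977
  V(2,0) = exp(-r*dt) * [p*0.000000 + (1-p)*0.000000] = 0.000000
  V(2,1) = exp(-r*dt) * [p*0.000000 + (1-p)*0.447737] = 0.171215
  V(2,2) = exp(-r*dt) * [p*0.447737 + (1-p)*1.624977] = 0.889927
  V(1,0) = exp(-r*dt) * [p*0.000000 + (1-p)*0.171215] = 0.065473
  V(1,1) = exp(-r*dt) * [p*0.171215 + (1-p)*0.889927] = 0.442996
  V(0,0) = exp(-r*dt) * [p*0.065473 + (1-p)*0.442996] = 0.208670

Answer: Price = V(0,0) = 0.2087


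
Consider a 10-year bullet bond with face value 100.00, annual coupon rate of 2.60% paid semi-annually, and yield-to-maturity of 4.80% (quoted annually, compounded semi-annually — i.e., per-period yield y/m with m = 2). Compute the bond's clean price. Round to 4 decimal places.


Answer: Price = 82.6888

Derivation:
Coupon per period c = face * coupon_rate / m = 1.300000
Periods per year m = 2; per-period yield y/m = 0.024000
Number of cashflows N = 20
Cashflows (t years, CF_t, discount factor 1/(1+y/m)^(m*t), PV):
  t = 0.5000: CF_t = 1.300000, DF = 0.976562, PV = 1.269531
  t = 1.0000: CF_t = 1.300000, DF = 0.953674, PV = 1.239777
  t = 1.5000: CF_t = 1.300000, DF = 0.931323, PV = 1.210719
  t = 2.0000: CF_t = 1.300000, DF = 0.909495, PV = 1.182343
  t = 2.5000: CF_t = 1.300000, DF = 0.888178, PV = 1.154632
  t = 3.0000: CF_t = 1.300000, DF = 0.867362, PV = 1.127570
  t = 3.5000: CF_t = 1.300000, DF = 0.847033, PV = 1.101143
  t = 4.0000: CF_t = 1.300000, DF = 0.827181, PV = 1.075335
  t = 4.5000: CF_t = 1.300000, DF = 0.807794, PV = 1.050132
  t = 5.0000: CF_t = 1.300000, DF = 0.788861, PV = 1.025519
  t = 5.5000: CF_t = 1.300000, DF = 0.770372, PV = 1.001484
  t = 6.0000: CF_t = 1.300000, DF = 0.752316, PV = 0.978011
  t = 6.5000: CF_t = 1.300000, DF = 0.734684, PV = 0.955089
  t = 7.0000: CF_t = 1.300000, DF = 0.717465, PV = 0.932704
  t = 7.5000: CF_t = 1.300000, DF = 0.700649, PV = 0.910844
  t = 8.0000: CF_t = 1.300000, DF = 0.684228, PV = 0.889496
  t = 8.5000: CF_t = 1.300000, DF = 0.668191, PV = 0.868649
  t = 9.0000: CF_t = 1.300000, DF = 0.652530, PV = 0.848290
  t = 9.5000: CF_t = 1.300000, DF = 0.637237, PV = 0.828408
  t = 10.0000: CF_t = 101.300000, DF = 0.622302, PV = 63.039145
Price P = sum_t PV_t = 82.688820
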